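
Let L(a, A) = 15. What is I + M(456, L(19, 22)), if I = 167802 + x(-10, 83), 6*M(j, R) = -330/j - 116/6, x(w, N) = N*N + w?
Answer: 238959035/1368 ≈ 1.7468e+5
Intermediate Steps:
x(w, N) = w + N² (x(w, N) = N² + w = w + N²)
M(j, R) = -29/9 - 55/j (M(j, R) = (-330/j - 116/6)/6 = (-330/j - 116*⅙)/6 = (-330/j - 58/3)/6 = (-58/3 - 330/j)/6 = -29/9 - 55/j)
I = 174681 (I = 167802 + (-10 + 83²) = 167802 + (-10 + 6889) = 167802 + 6879 = 174681)
I + M(456, L(19, 22)) = 174681 + (-29/9 - 55/456) = 174681 - 4573/1368 = 238959035/1368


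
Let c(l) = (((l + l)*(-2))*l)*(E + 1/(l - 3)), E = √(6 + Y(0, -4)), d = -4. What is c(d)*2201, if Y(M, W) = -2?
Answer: -1831232/7 ≈ -2.6160e+5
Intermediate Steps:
E = 2 (E = √(6 - 2) = √4 = 2)
c(l) = -4*l²*(2 + 1/(-3 + l)) (c(l) = (((l + l)*(-2))*l)*(2 + 1/(l - 3)) = (((2*l)*(-2))*l)*(2 + 1/(-3 + l)) = ((-4*l)*l)*(2 + 1/(-3 + l)) = (-4*l²)*(2 + 1/(-3 + l)) = -4*l²*(2 + 1/(-3 + l)))
c(d)*2201 = ((-4)²*(20 - 8*(-4))/(-3 - 4))*2201 = (16*(20 + 32)/(-7))*2201 = (16*(-⅐)*52)*2201 = -832/7*2201 = -1831232/7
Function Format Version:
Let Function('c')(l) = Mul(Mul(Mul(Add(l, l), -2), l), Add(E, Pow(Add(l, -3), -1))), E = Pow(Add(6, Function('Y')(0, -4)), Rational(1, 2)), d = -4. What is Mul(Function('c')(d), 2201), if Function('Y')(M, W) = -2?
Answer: Rational(-1831232, 7) ≈ -2.6160e+5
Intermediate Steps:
E = 2 (E = Pow(Add(6, -2), Rational(1, 2)) = Pow(4, Rational(1, 2)) = 2)
Function('c')(l) = Mul(-4, Pow(l, 2), Add(2, Pow(Add(-3, l), -1))) (Function('c')(l) = Mul(Mul(Mul(Add(l, l), -2), l), Add(2, Pow(Add(l, -3), -1))) = Mul(Mul(Mul(Mul(2, l), -2), l), Add(2, Pow(Add(-3, l), -1))) = Mul(Mul(Mul(-4, l), l), Add(2, Pow(Add(-3, l), -1))) = Mul(Mul(-4, Pow(l, 2)), Add(2, Pow(Add(-3, l), -1))) = Mul(-4, Pow(l, 2), Add(2, Pow(Add(-3, l), -1))))
Mul(Function('c')(d), 2201) = Mul(Mul(Pow(-4, 2), Pow(Add(-3, -4), -1), Add(20, Mul(-8, -4))), 2201) = Mul(Mul(16, Pow(-7, -1), Add(20, 32)), 2201) = Mul(Mul(16, Rational(-1, 7), 52), 2201) = Mul(Rational(-832, 7), 2201) = Rational(-1831232, 7)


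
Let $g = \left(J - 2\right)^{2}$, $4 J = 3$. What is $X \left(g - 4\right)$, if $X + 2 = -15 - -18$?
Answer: $- \frac{39}{16} \approx -2.4375$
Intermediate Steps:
$J = \frac{3}{4}$ ($J = \frac{1}{4} \cdot 3 = \frac{3}{4} \approx 0.75$)
$X = 1$ ($X = -2 - -3 = -2 + \left(-15 + 18\right) = -2 + 3 = 1$)
$g = \frac{25}{16}$ ($g = \left(\frac{3}{4} - 2\right)^{2} = \left(- \frac{5}{4}\right)^{2} = \frac{25}{16} \approx 1.5625$)
$X \left(g - 4\right) = 1 \left(\frac{25}{16} - 4\right) = 1 \left(- \frac{39}{16}\right) = - \frac{39}{16}$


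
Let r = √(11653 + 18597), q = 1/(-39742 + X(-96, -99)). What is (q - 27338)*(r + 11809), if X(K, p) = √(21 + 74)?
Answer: -509893263268958576/1579426469 - 2374809846709520*√10/1579426469 - 11809*√95/1579426469 - 275*√38/1579426469 ≈ -3.2759e+8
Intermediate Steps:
X(K, p) = √95
q = 1/(-39742 + √95) ≈ -2.5168e-5
r = 55*√10 (r = √30250 = 55*√10 ≈ 173.93)
(q - 27338)*(r + 11809) = ((-39742/1579426469 - √95/1579426469) - 27338)*(55*√10 + 11809) = (-43178360849264/1579426469 - √95/1579426469)*(11809 + 55*√10) = (11809 + 55*√10)*(-43178360849264/1579426469 - √95/1579426469)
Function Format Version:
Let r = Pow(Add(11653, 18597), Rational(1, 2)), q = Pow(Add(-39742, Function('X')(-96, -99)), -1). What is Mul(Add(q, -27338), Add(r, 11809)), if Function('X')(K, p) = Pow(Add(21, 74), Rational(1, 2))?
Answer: Add(Rational(-509893263268958576, 1579426469), Mul(Rational(-2374809846709520, 1579426469), Pow(10, Rational(1, 2))), Mul(Rational(-11809, 1579426469), Pow(95, Rational(1, 2))), Mul(Rational(-275, 1579426469), Pow(38, Rational(1, 2)))) ≈ -3.2759e+8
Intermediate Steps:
Function('X')(K, p) = Pow(95, Rational(1, 2))
q = Pow(Add(-39742, Pow(95, Rational(1, 2))), -1) ≈ -2.5168e-5
r = Mul(55, Pow(10, Rational(1, 2))) (r = Pow(30250, Rational(1, 2)) = Mul(55, Pow(10, Rational(1, 2))) ≈ 173.93)
Mul(Add(q, -27338), Add(r, 11809)) = Mul(Add(Add(Rational(-39742, 1579426469), Mul(Rational(-1, 1579426469), Pow(95, Rational(1, 2)))), -27338), Add(Mul(55, Pow(10, Rational(1, 2))), 11809)) = Mul(Add(Rational(-43178360849264, 1579426469), Mul(Rational(-1, 1579426469), Pow(95, Rational(1, 2)))), Add(11809, Mul(55, Pow(10, Rational(1, 2))))) = Mul(Add(11809, Mul(55, Pow(10, Rational(1, 2)))), Add(Rational(-43178360849264, 1579426469), Mul(Rational(-1, 1579426469), Pow(95, Rational(1, 2)))))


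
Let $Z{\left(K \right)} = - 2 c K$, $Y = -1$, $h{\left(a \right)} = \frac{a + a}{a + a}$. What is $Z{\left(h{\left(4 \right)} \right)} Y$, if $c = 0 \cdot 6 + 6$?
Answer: $12$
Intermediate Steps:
$c = 6$ ($c = 0 + 6 = 6$)
$h{\left(a \right)} = 1$ ($h{\left(a \right)} = \frac{2 a}{2 a} = 2 a \frac{1}{2 a} = 1$)
$Z{\left(K \right)} = - 12 K$ ($Z{\left(K \right)} = \left(-2\right) 6 K = - 12 K$)
$Z{\left(h{\left(4 \right)} \right)} Y = \left(-12\right) 1 \left(-1\right) = \left(-12\right) \left(-1\right) = 12$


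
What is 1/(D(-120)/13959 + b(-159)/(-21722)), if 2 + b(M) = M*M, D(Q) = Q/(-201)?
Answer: -20315565666/23641391707 ≈ -0.85932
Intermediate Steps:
D(Q) = -Q/201 (D(Q) = Q*(-1/201) = -Q/201)
b(M) = -2 + M² (b(M) = -2 + M*M = -2 + M²)
1/(D(-120)/13959 + b(-159)/(-21722)) = 1/(-1/201*(-120)/13959 + (-2 + (-159)²)/(-21722)) = 1/((40/67)*(1/13959) + (-2 + 25281)*(-1/21722)) = 1/(40/935253 + 25279*(-1/21722)) = 1/(40/935253 - 25279/21722) = 1/(-23641391707/20315565666) = -20315565666/23641391707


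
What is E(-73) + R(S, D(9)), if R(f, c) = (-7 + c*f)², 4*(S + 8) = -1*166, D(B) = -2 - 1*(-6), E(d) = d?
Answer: 41952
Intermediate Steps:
D(B) = 4 (D(B) = -2 + 6 = 4)
S = -99/2 (S = -8 + (-1*166)/4 = -8 + (¼)*(-166) = -8 - 83/2 = -99/2 ≈ -49.500)
E(-73) + R(S, D(9)) = -73 + (-7 + 4*(-99/2))² = -73 + (-7 - 198)² = -73 + (-205)² = -73 + 42025 = 41952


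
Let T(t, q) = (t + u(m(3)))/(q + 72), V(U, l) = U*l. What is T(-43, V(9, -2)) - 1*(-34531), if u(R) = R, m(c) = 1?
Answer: 310772/9 ≈ 34530.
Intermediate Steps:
T(t, q) = (1 + t)/(72 + q) (T(t, q) = (t + 1)/(q + 72) = (1 + t)/(72 + q))
T(-43, V(9, -2)) - 1*(-34531) = (1 - 43)/(72 + 9*(-2)) - 1*(-34531) = -42/(72 - 18) + 34531 = -42/54 + 34531 = (1/54)*(-42) + 34531 = -7/9 + 34531 = 310772/9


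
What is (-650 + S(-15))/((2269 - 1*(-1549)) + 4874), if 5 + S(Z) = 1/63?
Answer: -10316/136899 ≈ -0.075355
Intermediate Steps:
S(Z) = -314/63 (S(Z) = -5 + 1/63 = -314/63)
(-650 + S(-15))/((2269 - 1*(-1549)) + 4874) = (-650 - 314/63)/((2269 - 1*(-1549)) + 4874) = -41264/(63*((2269 + 1549) + 4874)) = -41264/(63*(3818 + 4874)) = -41264/63/8692 = -41264/63*1/8692 = -10316/136899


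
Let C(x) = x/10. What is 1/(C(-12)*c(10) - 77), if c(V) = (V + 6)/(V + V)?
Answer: -25/1949 ≈ -0.012827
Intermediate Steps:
C(x) = x/10 (C(x) = x*(⅒) = x/10)
c(V) = (6 + V)/(2*V) (c(V) = (6 + V)/((2*V)) = (6 + V)*(1/(2*V)) = (6 + V)/(2*V))
1/(C(-12)*c(10) - 77) = 1/(((⅒)*(-12))*((½)*(6 + 10)/10) - 77) = 1/(-3*16/(5*10) - 77) = 1/(-6/5*⅘ - 77) = 1/(-24/25 - 77) = 1/(-1949/25) = -25/1949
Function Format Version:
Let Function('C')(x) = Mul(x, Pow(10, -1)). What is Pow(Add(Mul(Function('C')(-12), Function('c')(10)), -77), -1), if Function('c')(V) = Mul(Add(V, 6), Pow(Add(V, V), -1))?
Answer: Rational(-25, 1949) ≈ -0.012827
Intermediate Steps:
Function('C')(x) = Mul(Rational(1, 10), x) (Function('C')(x) = Mul(x, Rational(1, 10)) = Mul(Rational(1, 10), x))
Function('c')(V) = Mul(Rational(1, 2), Pow(V, -1), Add(6, V)) (Function('c')(V) = Mul(Add(6, V), Pow(Mul(2, V), -1)) = Mul(Add(6, V), Mul(Rational(1, 2), Pow(V, -1))) = Mul(Rational(1, 2), Pow(V, -1), Add(6, V)))
Pow(Add(Mul(Function('C')(-12), Function('c')(10)), -77), -1) = Pow(Add(Mul(Mul(Rational(1, 10), -12), Mul(Rational(1, 2), Pow(10, -1), Add(6, 10))), -77), -1) = Pow(Add(Mul(Rational(-6, 5), Mul(Rational(1, 2), Rational(1, 10), 16)), -77), -1) = Pow(Add(Mul(Rational(-6, 5), Rational(4, 5)), -77), -1) = Pow(Add(Rational(-24, 25), -77), -1) = Pow(Rational(-1949, 25), -1) = Rational(-25, 1949)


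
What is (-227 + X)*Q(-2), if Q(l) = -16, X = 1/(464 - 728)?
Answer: 119858/33 ≈ 3632.1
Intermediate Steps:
X = -1/264 (X = 1/(-264) = -1/264 ≈ -0.0037879)
(-227 + X)*Q(-2) = (-227 - 1/264)*(-16) = -59929/264*(-16) = 119858/33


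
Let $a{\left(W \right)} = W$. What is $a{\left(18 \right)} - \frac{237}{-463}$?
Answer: $\frac{8571}{463} \approx 18.512$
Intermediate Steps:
$a{\left(18 \right)} - \frac{237}{-463} = 18 - \frac{237}{-463} = 18 - 237 \left(- \frac{1}{463}\right) = 18 - - \frac{237}{463} = 18 + \frac{237}{463} = \frac{8571}{463}$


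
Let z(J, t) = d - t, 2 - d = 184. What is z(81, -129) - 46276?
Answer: -46329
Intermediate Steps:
d = -182 (d = 2 - 1*184 = 2 - 184 = -182)
z(J, t) = -182 - t
z(81, -129) - 46276 = (-182 - 1*(-129)) - 46276 = (-182 + 129) - 46276 = -53 - 46276 = -46329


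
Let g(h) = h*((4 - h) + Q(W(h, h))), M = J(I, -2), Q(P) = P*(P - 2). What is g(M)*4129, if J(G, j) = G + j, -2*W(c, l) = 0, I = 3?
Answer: 12387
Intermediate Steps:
W(c, l) = 0 (W(c, l) = -½*0 = 0)
Q(P) = P*(-2 + P)
M = 1 (M = 3 - 2 = 1)
g(h) = h*(4 - h) (g(h) = h*((4 - h) + 0*(-2 + 0)) = h*((4 - h) + 0*(-2)) = h*((4 - h) + 0) = h*(4 - h))
g(M)*4129 = (1*(4 - 1*1))*4129 = (1*(4 - 1))*4129 = (1*3)*4129 = 3*4129 = 12387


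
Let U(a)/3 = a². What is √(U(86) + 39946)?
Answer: √62134 ≈ 249.27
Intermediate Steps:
U(a) = 3*a²
√(U(86) + 39946) = √(3*86² + 39946) = √(3*7396 + 39946) = √(22188 + 39946) = √62134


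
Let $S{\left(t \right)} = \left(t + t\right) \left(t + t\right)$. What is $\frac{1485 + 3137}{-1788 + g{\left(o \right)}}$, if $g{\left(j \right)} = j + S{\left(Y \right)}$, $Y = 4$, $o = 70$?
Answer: $- \frac{2311}{827} \approx -2.7944$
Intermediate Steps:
$S{\left(t \right)} = 4 t^{2}$ ($S{\left(t \right)} = 2 t 2 t = 4 t^{2}$)
$g{\left(j \right)} = 64 + j$ ($g{\left(j \right)} = j + 4 \cdot 4^{2} = j + 4 \cdot 16 = j + 64 = 64 + j$)
$\frac{1485 + 3137}{-1788 + g{\left(o \right)}} = \frac{1485 + 3137}{-1788 + \left(64 + 70\right)} = \frac{4622}{-1788 + 134} = \frac{4622}{-1654} = 4622 \left(- \frac{1}{1654}\right) = - \frac{2311}{827}$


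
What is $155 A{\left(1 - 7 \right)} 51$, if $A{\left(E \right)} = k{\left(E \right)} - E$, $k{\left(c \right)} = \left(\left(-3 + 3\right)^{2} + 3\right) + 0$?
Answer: $71145$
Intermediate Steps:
$k{\left(c \right)} = 3$ ($k{\left(c \right)} = \left(0^{2} + 3\right) + 0 = \left(0 + 3\right) + 0 = 3 + 0 = 3$)
$A{\left(E \right)} = 3 - E$
$155 A{\left(1 - 7 \right)} 51 = 155 \left(3 - \left(1 - 7\right)\right) 51 = 155 \left(3 - -6\right) 51 = 155 \left(3 + 6\right) 51 = 155 \cdot 9 \cdot 51 = 1395 \cdot 51 = 71145$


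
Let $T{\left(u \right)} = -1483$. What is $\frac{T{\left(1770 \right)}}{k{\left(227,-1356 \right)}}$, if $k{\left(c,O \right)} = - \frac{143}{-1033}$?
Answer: $- \frac{1531939}{143} \approx -10713.0$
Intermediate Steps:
$k{\left(c,O \right)} = \frac{143}{1033}$ ($k{\left(c,O \right)} = \left(-143\right) \left(- \frac{1}{1033}\right) = \frac{143}{1033}$)
$\frac{T{\left(1770 \right)}}{k{\left(227,-1356 \right)}} = - \frac{1483}{\frac{143}{1033}} = \left(-1483\right) \frac{1033}{143} = - \frac{1531939}{143}$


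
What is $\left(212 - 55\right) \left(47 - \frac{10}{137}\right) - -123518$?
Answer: $\frac{17931319}{137} \approx 1.3089 \cdot 10^{5}$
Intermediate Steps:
$\left(212 - 55\right) \left(47 - \frac{10}{137}\right) - -123518 = 157 \left(47 - \frac{10}{137}\right) + 123518 = 157 \cdot \frac{6429}{137} + 123518 = \frac{1009353}{137} + 123518 = \frac{17931319}{137}$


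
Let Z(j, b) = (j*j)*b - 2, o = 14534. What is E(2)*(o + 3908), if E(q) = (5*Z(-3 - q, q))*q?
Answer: 8852160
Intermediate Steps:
Z(j, b) = -2 + b*j² (Z(j, b) = j²*b - 2 = b*j² - 2 = -2 + b*j²)
E(q) = q*(-10 + 5*q*(-3 - q)²) (E(q) = (5*(-2 + q*(-3 - q)²))*q = (-10 + 5*q*(-3 - q)²)*q = q*(-10 + 5*q*(-3 - q)²))
E(2)*(o + 3908) = (5*2*(-2 + 2*(3 + 2)²))*(14534 + 3908) = (5*2*(-2 + 2*5²))*18442 = (5*2*(-2 + 2*25))*18442 = (5*2*(-2 + 50))*18442 = (5*2*48)*18442 = 480*18442 = 8852160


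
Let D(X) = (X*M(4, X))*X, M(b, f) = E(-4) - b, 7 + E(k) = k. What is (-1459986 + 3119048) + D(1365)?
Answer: -26289313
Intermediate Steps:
E(k) = -7 + k
M(b, f) = -11 - b (M(b, f) = (-7 - 4) - b = -11 - b)
D(X) = -15*X² (D(X) = (X*(-11 - 1*4))*X = (X*(-11 - 4))*X = (X*(-15))*X = (-15*X)*X = -15*X²)
(-1459986 + 3119048) + D(1365) = (-1459986 + 3119048) - 15*1365² = 1659062 - 15*1863225 = 1659062 - 27948375 = -26289313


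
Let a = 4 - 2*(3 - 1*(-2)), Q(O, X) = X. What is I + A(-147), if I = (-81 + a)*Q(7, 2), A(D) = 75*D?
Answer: -11199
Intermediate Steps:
a = -6 (a = 4 - 2*(3 + 2) = 4 - 2*5 = 4 - 10 = -6)
I = -174 (I = (-81 - 6)*2 = -87*2 = -174)
I + A(-147) = -174 + 75*(-147) = -174 - 11025 = -11199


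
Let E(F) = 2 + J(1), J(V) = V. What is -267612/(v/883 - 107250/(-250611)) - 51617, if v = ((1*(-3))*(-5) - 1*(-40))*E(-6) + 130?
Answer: -22641335612957/56210665 ≈ -4.0279e+5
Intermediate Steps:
E(F) = 3 (E(F) = 2 + 1 = 3)
v = 295 (v = ((1*(-3))*(-5) - 1*(-40))*3 + 130 = (-3*(-5) + 40)*3 + 130 = (15 + 40)*3 + 130 = 55*3 + 130 = 165 + 130 = 295)
-267612/(v/883 - 107250/(-250611)) - 51617 = -267612/(295/883 - 107250/(-250611)) - 51617 = -267612/(295*(1/883) - 107250*(-1/250611)) - 51617 = -267612/(295/883 + 35750/83537) - 51617 = -267612/56210665/73763171 - 51617 = -267612*73763171/56210665 - 51617 = -19739909717652/56210665 - 51617 = -22641335612957/56210665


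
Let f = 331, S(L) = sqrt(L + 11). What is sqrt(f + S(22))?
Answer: sqrt(331 + sqrt(33)) ≈ 18.351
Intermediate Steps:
S(L) = sqrt(11 + L)
sqrt(f + S(22)) = sqrt(331 + sqrt(11 + 22)) = sqrt(331 + sqrt(33))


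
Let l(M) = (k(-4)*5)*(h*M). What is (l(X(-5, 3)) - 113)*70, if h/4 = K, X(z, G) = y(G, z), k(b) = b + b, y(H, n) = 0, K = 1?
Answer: -7910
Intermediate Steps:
k(b) = 2*b
X(z, G) = 0
h = 4 (h = 4*1 = 4)
l(M) = -160*M (l(M) = ((2*(-4))*5)*(4*M) = (-8*5)*(4*M) = -160*M)
(l(X(-5, 3)) - 113)*70 = (-160*0 - 113)*70 = (0 - 113)*70 = -113*70 = -7910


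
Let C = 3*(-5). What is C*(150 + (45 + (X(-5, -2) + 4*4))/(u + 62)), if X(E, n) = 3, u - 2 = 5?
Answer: -52070/23 ≈ -2263.9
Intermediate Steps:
u = 7 (u = 2 + 5 = 7)
C = -15
C*(150 + (45 + (X(-5, -2) + 4*4))/(u + 62)) = -15*(150 + (45 + (3 + 4*4))/(7 + 62)) = -15*(150 + (45 + (3 + 16))/69) = -15*(150 + (45 + 19)*(1/69)) = -15*(150 + 64*(1/69)) = -15*(150 + 64/69) = -15*10414/69 = -52070/23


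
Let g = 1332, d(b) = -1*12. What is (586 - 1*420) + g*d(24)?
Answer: -15818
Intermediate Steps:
d(b) = -12
(586 - 1*420) + g*d(24) = (586 - 1*420) + 1332*(-12) = (586 - 420) - 15984 = 166 - 15984 = -15818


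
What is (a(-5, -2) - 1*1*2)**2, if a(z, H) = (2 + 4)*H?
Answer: 196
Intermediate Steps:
a(z, H) = 6*H
(a(-5, -2) - 1*1*2)**2 = (6*(-2) - 1*1*2)**2 = (-12 - 1*2)**2 = (-12 - 2)**2 = (-14)**2 = 196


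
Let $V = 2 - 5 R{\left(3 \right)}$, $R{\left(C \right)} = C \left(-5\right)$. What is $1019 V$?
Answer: $78463$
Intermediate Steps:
$R{\left(C \right)} = - 5 C$
$V = 77$ ($V = 2 - 5 \left(\left(-5\right) 3\right) = 2 - -75 = 2 + 75 = 77$)
$1019 V = 1019 \cdot 77 = 78463$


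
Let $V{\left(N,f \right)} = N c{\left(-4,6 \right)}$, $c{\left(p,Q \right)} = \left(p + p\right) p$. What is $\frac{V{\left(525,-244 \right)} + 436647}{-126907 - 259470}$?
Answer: $- \frac{453447}{386377} \approx -1.1736$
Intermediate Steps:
$c{\left(p,Q \right)} = 2 p^{2}$ ($c{\left(p,Q \right)} = 2 p p = 2 p^{2}$)
$V{\left(N,f \right)} = 32 N$ ($V{\left(N,f \right)} = N 2 \left(-4\right)^{2} = N 2 \cdot 16 = N 32 = 32 N$)
$\frac{V{\left(525,-244 \right)} + 436647}{-126907 - 259470} = \frac{32 \cdot 525 + 436647}{-126907 - 259470} = \frac{16800 + 436647}{-386377} = 453447 \left(- \frac{1}{386377}\right) = - \frac{453447}{386377}$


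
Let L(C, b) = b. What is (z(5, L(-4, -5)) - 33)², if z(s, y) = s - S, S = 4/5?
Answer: 20736/25 ≈ 829.44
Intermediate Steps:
S = ⅘ (S = 4*(⅕) = ⅘ ≈ 0.80000)
z(s, y) = -⅘ + s (z(s, y) = s - 1*⅘ = s - ⅘ = -⅘ + s)
(z(5, L(-4, -5)) - 33)² = ((-⅘ + 5) - 33)² = (21/5 - 33)² = (-144/5)² = 20736/25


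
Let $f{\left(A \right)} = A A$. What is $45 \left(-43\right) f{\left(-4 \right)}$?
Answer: $-30960$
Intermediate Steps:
$f{\left(A \right)} = A^{2}$
$45 \left(-43\right) f{\left(-4 \right)} = 45 \left(-43\right) \left(-4\right)^{2} = \left(-1935\right) 16 = -30960$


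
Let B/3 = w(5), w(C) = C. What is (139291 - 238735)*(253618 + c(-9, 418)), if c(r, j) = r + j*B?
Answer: -25843407276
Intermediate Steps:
B = 15 (B = 3*5 = 15)
c(r, j) = r + 15*j (c(r, j) = r + j*15 = r + 15*j)
(139291 - 238735)*(253618 + c(-9, 418)) = (139291 - 238735)*(253618 + (-9 + 15*418)) = -99444*(253618 + (-9 + 6270)) = -99444*(253618 + 6261) = -99444*259879 = -25843407276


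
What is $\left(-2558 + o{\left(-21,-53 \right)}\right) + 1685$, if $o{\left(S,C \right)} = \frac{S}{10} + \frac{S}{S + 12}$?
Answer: $- \frac{26183}{30} \approx -872.77$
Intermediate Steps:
$o{\left(S,C \right)} = \frac{S}{10} + \frac{S}{12 + S}$ ($o{\left(S,C \right)} = S \frac{1}{10} + \frac{S}{12 + S} = \frac{S}{10} + \frac{S}{12 + S}$)
$\left(-2558 + o{\left(-21,-53 \right)}\right) + 1685 = \left(-2558 + \frac{1}{10} \left(-21\right) \frac{1}{12 - 21} \left(22 - 21\right)\right) + 1685 = \left(-2558 + \frac{1}{10} \left(-21\right) \frac{1}{-9} \cdot 1\right) + 1685 = \left(-2558 + \frac{1}{10} \left(-21\right) \left(- \frac{1}{9}\right) 1\right) + 1685 = \left(-2558 + \frac{7}{30}\right) + 1685 = - \frac{76733}{30} + 1685 = - \frac{26183}{30}$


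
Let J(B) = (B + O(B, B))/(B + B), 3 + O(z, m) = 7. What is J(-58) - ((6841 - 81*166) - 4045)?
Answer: 617727/58 ≈ 10650.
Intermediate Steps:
O(z, m) = 4 (O(z, m) = -3 + 7 = 4)
J(B) = (4 + B)/(2*B) (J(B) = (B + 4)/(B + B) = (4 + B)/((2*B)) = (4 + B)*(1/(2*B)) = (4 + B)/(2*B))
J(-58) - ((6841 - 81*166) - 4045) = (½)*(4 - 58)/(-58) - ((6841 - 81*166) - 4045) = (½)*(-1/58)*(-54) - ((6841 - 13446) - 4045) = 27/58 - (-6605 - 4045) = 27/58 - 1*(-10650) = 27/58 + 10650 = 617727/58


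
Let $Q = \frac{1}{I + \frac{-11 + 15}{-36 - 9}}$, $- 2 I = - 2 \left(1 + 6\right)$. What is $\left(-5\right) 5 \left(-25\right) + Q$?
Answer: $\frac{194420}{311} \approx 625.14$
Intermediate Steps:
$I = 7$ ($I = - \frac{\left(-2\right) \left(1 + 6\right)}{2} = - \frac{\left(-2\right) 7}{2} = \left(- \frac{1}{2}\right) \left(-14\right) = 7$)
$Q = \frac{45}{311}$ ($Q = \frac{1}{7 + \frac{-11 + 15}{-36 - 9}} = \frac{1}{7 + \frac{4}{-45}} = \frac{1}{7 + 4 \left(- \frac{1}{45}\right)} = \frac{1}{7 - \frac{4}{45}} = \frac{1}{\frac{311}{45}} = \frac{45}{311} \approx 0.14469$)
$\left(-5\right) 5 \left(-25\right) + Q = \left(-5\right) 5 \left(-25\right) + \frac{45}{311} = \left(-25\right) \left(-25\right) + \frac{45}{311} = 625 + \frac{45}{311} = \frac{194420}{311}$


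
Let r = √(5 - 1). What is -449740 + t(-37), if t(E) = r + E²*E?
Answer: -500391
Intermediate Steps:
r = 2 (r = √4 = 2)
t(E) = 2 + E³ (t(E) = 2 + E²*E = 2 + E³)
-449740 + t(-37) = -449740 + (2 + (-37)³) = -449740 + (2 - 50653) = -449740 - 50651 = -500391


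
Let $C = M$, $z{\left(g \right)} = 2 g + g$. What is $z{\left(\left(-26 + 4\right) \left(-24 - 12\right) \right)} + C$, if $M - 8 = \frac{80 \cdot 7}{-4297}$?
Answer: $\frac{10243488}{4297} \approx 2383.9$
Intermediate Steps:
$M = \frac{33816}{4297}$ ($M = 8 + \frac{80 \cdot 7}{-4297} = 8 + 560 \left(- \frac{1}{4297}\right) = 8 - \frac{560}{4297} = \frac{33816}{4297} \approx 7.8697$)
$z{\left(g \right)} = 3 g$
$C = \frac{33816}{4297} \approx 7.8697$
$z{\left(\left(-26 + 4\right) \left(-24 - 12\right) \right)} + C = 3 \left(-26 + 4\right) \left(-24 - 12\right) + \frac{33816}{4297} = 3 \left(\left(-22\right) \left(-36\right)\right) + \frac{33816}{4297} = 3 \cdot 792 + \frac{33816}{4297} = 2376 + \frac{33816}{4297} = \frac{10243488}{4297}$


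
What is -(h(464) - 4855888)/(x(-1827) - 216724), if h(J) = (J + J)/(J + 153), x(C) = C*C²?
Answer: -2996081968/3762844225319 ≈ -0.00079623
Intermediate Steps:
x(C) = C³
h(J) = 2*J/(153 + J) (h(J) = (2*J)/(153 + J) = 2*J/(153 + J))
-(h(464) - 4855888)/(x(-1827) - 216724) = -(2*464/(153 + 464) - 4855888)/((-1827)³ - 216724) = -(2*464/617 - 4855888)/(-6098396283 - 216724) = -(2*464*(1/617) - 4855888)/(-6098613007) = -(928/617 - 4855888)*(-1)/6098613007 = -(-2996081968)*(-1)/(617*6098613007) = -1*2996081968/3762844225319 = -2996081968/3762844225319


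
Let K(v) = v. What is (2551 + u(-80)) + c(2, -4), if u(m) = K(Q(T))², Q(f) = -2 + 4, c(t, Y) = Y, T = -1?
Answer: 2551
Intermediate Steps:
Q(f) = 2
u(m) = 4 (u(m) = 2² = 4)
(2551 + u(-80)) + c(2, -4) = (2551 + 4) - 4 = 2555 - 4 = 2551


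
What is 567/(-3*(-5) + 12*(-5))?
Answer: -63/5 ≈ -12.600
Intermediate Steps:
567/(-3*(-5) + 12*(-5)) = 567/(15 - 60) = 567/(-45) = 567*(-1/45) = -63/5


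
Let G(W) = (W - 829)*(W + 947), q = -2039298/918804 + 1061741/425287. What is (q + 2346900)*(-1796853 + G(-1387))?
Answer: -5461268659529184063363/2831560846 ≈ -1.9287e+12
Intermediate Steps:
q = 18040824873/65125899458 (q = -2039298*1/918804 + 1061741*(1/425287) = -339883/153134 + 1061741/425287 = 18040824873/65125899458 ≈ 0.27701)
G(W) = (-829 + W)*(947 + W)
(q + 2346900)*(-1796853 + G(-1387)) = (18040824873/65125899458 + 2346900)*(-1796853 + (-785063 + (-1387)**2 + 118*(-1387))) = 152843991478805073*(-1796853 + (-785063 + 1923769 - 163666))/65125899458 = 152843991478805073*(-1796853 + 975040)/65125899458 = (152843991478805073/65125899458)*(-821813) = -5461268659529184063363/2831560846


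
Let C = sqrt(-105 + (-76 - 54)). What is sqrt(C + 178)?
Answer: sqrt(178 + I*sqrt(235)) ≈ 13.354 + 0.57397*I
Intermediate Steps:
C = I*sqrt(235) (C = sqrt(-105 - 130) = sqrt(-235) = I*sqrt(235) ≈ 15.33*I)
sqrt(C + 178) = sqrt(I*sqrt(235) + 178) = sqrt(178 + I*sqrt(235))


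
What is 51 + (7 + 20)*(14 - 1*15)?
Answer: 24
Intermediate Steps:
51 + (7 + 20)*(14 - 1*15) = 51 + 27*(14 - 15) = 51 + 27*(-1) = 51 - 27 = 24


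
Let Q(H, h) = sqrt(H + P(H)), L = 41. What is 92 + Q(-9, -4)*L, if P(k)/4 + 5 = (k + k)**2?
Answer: 92 + 41*sqrt(1267) ≈ 1551.4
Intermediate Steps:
P(k) = -20 + 16*k**2 (P(k) = -20 + 4*(k + k)**2 = -20 + 4*(2*k)**2 = -20 + 4*(4*k**2) = -20 + 16*k**2)
Q(H, h) = sqrt(-20 + H + 16*H**2) (Q(H, h) = sqrt(H + (-20 + 16*H**2)) = sqrt(-20 + H + 16*H**2))
92 + Q(-9, -4)*L = 92 + sqrt(-20 - 9 + 16*(-9)**2)*41 = 92 + sqrt(-20 - 9 + 16*81)*41 = 92 + sqrt(-20 - 9 + 1296)*41 = 92 + sqrt(1267)*41 = 92 + 41*sqrt(1267)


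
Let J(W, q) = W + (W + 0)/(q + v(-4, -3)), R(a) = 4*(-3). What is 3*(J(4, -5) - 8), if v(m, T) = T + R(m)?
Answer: -63/5 ≈ -12.600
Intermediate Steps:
R(a) = -12
v(m, T) = -12 + T (v(m, T) = T - 12 = -12 + T)
J(W, q) = W + W/(-15 + q) (J(W, q) = W + (W + 0)/(q + (-12 - 3)) = W + W/(q - 15) = W + W/(-15 + q))
3*(J(4, -5) - 8) = 3*(4*(-14 - 5)/(-15 - 5) - 8) = 3*(4*(-19)/(-20) - 8) = 3*(4*(-1/20)*(-19) - 8) = 3*(19/5 - 8) = 3*(-21/5) = -63/5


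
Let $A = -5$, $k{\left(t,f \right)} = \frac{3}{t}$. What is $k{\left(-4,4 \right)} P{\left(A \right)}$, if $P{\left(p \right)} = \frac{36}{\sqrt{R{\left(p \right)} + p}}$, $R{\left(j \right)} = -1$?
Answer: $\frac{9 i \sqrt{6}}{2} \approx 11.023 i$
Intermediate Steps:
$P{\left(p \right)} = \frac{36}{\sqrt{-1 + p}}$
$k{\left(-4,4 \right)} P{\left(A \right)} = \frac{3}{-4} \frac{36}{\sqrt{-1 - 5}} = 3 \left(- \frac{1}{4}\right) \frac{36}{i \sqrt{6}} = - \frac{3 \cdot 36 \left(- \frac{i \sqrt{6}}{6}\right)}{4} = - \frac{3 \left(- 6 i \sqrt{6}\right)}{4} = \frac{9 i \sqrt{6}}{2}$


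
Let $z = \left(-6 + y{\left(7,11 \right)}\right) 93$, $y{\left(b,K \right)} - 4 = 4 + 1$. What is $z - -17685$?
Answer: $17964$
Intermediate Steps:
$y{\left(b,K \right)} = 9$ ($y{\left(b,K \right)} = 4 + \left(4 + 1\right) = 4 + 5 = 9$)
$z = 279$ ($z = \left(-6 + 9\right) 93 = 3 \cdot 93 = 279$)
$z - -17685 = 279 - -17685 = 279 + 17685 = 17964$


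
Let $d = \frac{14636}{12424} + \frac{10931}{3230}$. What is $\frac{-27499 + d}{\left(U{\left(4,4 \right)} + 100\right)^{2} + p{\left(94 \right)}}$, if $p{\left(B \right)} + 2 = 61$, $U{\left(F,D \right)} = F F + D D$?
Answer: $- \frac{4056391873}{2579354405} \approx -1.5726$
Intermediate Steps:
$U{\left(F,D \right)} = D^{2} + F^{2}$ ($U{\left(F,D \right)} = F^{2} + D^{2} = D^{2} + F^{2}$)
$p{\left(B \right)} = 59$ ($p{\left(B \right)} = -2 + 61 = 59$)
$d = \frac{673092}{147535}$ ($d = 14636 \cdot \frac{1}{12424} + 10931 \cdot \frac{1}{3230} = \frac{3659}{3106} + \frac{643}{190} = \frac{673092}{147535} \approx 4.5623$)
$\frac{-27499 + d}{\left(U{\left(4,4 \right)} + 100\right)^{2} + p{\left(94 \right)}} = \frac{-27499 + \frac{673092}{147535}}{\left(\left(4^{2} + 4^{2}\right) + 100\right)^{2} + 59} = - \frac{4056391873}{147535 \left(\left(\left(16 + 16\right) + 100\right)^{2} + 59\right)} = - \frac{4056391873}{147535 \left(\left(32 + 100\right)^{2} + 59\right)} = - \frac{4056391873}{147535 \left(132^{2} + 59\right)} = - \frac{4056391873}{147535 \left(17424 + 59\right)} = - \frac{4056391873}{147535 \cdot 17483} = \left(- \frac{4056391873}{147535}\right) \frac{1}{17483} = - \frac{4056391873}{2579354405}$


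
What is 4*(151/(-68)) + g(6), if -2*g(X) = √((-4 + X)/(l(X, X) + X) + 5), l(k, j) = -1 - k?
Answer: -151/17 - √3/2 ≈ -9.7484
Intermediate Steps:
g(X) = -√(9 - X)/2 (g(X) = -√((-4 + X)/((-1 - X) + X) + 5)/2 = -√((-4 + X)/(-1) + 5)/2 = -√((-4 + X)*(-1) + 5)/2 = -√((4 - X) + 5)/2 = -√(9 - X)/2)
4*(151/(-68)) + g(6) = 4*(151/(-68)) - √(9 - 1*6)/2 = 4*(151*(-1/68)) - √(9 - 6)/2 = 4*(-151/68) - √3/2 = -151/17 - √3/2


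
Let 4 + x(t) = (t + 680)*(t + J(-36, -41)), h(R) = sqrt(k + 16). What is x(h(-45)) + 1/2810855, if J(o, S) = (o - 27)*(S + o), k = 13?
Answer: 9272181442776/2810855 + 5531*sqrt(29) ≈ 3.3285e+6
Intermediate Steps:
h(R) = sqrt(29) (h(R) = sqrt(13 + 16) = sqrt(29))
J(o, S) = (-27 + o)*(S + o)
x(t) = -4 + (680 + t)*(4851 + t) (x(t) = -4 + (t + 680)*(t + ((-36)**2 - 27*(-41) - 27*(-36) - 41*(-36))) = -4 + (680 + t)*(t + (1296 + 1107 + 972 + 1476)) = -4 + (680 + t)*(t + 4851) = -4 + (680 + t)*(4851 + t))
x(h(-45)) + 1/2810855 = (3298676 + (sqrt(29))**2 + 5531*sqrt(29)) + 1/2810855 = (3298676 + 29 + 5531*sqrt(29)) + 1/2810855 = (3298705 + 5531*sqrt(29)) + 1/2810855 = 9272181442776/2810855 + 5531*sqrt(29)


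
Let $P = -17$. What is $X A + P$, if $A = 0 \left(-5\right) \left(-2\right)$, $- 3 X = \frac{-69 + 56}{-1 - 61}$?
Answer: $-17$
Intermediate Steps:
$X = - \frac{13}{186}$ ($X = - \frac{\left(-69 + 56\right) \frac{1}{-1 - 61}}{3} = - \frac{\left(-13\right) \frac{1}{-62}}{3} = - \frac{\left(-13\right) \left(- \frac{1}{62}\right)}{3} = \left(- \frac{1}{3}\right) \frac{13}{62} = - \frac{13}{186} \approx -0.069892$)
$A = 0$ ($A = 0 \left(-2\right) = 0$)
$X A + P = \left(- \frac{13}{186}\right) 0 - 17 = 0 - 17 = -17$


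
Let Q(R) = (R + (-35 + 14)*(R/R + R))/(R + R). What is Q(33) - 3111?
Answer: -68669/22 ≈ -3121.3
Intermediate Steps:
Q(R) = (-21 - 20*R)/(2*R) (Q(R) = (R - 21*(1 + R))/((2*R)) = (R + (-21 - 21*R))*(1/(2*R)) = (-21 - 20*R)*(1/(2*R)) = (-21 - 20*R)/(2*R))
Q(33) - 3111 = (-10 - 21/2/33) - 3111 = (-10 - 21/2*1/33) - 3111 = (-10 - 7/22) - 3111 = -227/22 - 3111 = -68669/22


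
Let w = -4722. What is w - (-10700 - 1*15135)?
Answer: 21113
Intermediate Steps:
w - (-10700 - 1*15135) = -4722 - (-10700 - 1*15135) = -4722 - (-10700 - 15135) = -4722 - 1*(-25835) = -4722 + 25835 = 21113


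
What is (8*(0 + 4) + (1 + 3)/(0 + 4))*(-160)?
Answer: -5280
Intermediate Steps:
(8*(0 + 4) + (1 + 3)/(0 + 4))*(-160) = (8*4 + 4/4)*(-160) = (32 + 4*(¼))*(-160) = (32 + 1)*(-160) = 33*(-160) = -5280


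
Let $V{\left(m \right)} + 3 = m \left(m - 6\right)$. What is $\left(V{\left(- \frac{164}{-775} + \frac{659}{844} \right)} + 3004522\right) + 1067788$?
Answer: $\frac{1742321433055939281}{427846810000} \approx 4.0723 \cdot 10^{6}$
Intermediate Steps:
$V{\left(m \right)} = -3 + m \left(-6 + m\right)$ ($V{\left(m \right)} = -3 + m \left(m - 6\right) = -3 + m \left(-6 + m\right)$)
$\left(V{\left(- \frac{164}{-775} + \frac{659}{844} \right)} + 3004522\right) + 1067788 = \left(\left(-3 + \left(- \frac{164}{-775} + \frac{659}{844}\right)^{2} - 6 \left(- \frac{164}{-775} + \frac{659}{844}\right)\right) + 3004522\right) + 1067788 = \left(\left(-3 + \left(\left(-164\right) \left(- \frac{1}{775}\right) + 659 \cdot \frac{1}{844}\right)^{2} - 6 \left(\left(-164\right) \left(- \frac{1}{775}\right) + 659 \cdot \frac{1}{844}\right)\right) + 3004522\right) + 1067788 = \left(\left(-3 + \left(\frac{164}{775} + \frac{659}{844}\right)^{2} - 6 \left(\frac{164}{775} + \frac{659}{844}\right)\right) + 3004522\right) + 1067788 = \left(\left(-3 + \left(\frac{649141}{654100}\right)^{2} - \frac{1947423}{327050}\right) + 3004522\right) + 1067788 = \left(\left(-3 + \frac{421384037881}{427846810000} - \frac{1947423}{327050}\right) + 3004522\right) + 1067788 = \left(- \frac{3409775160719}{427846810000} + 3004522\right) + 1067788 = \frac{1285471743499659281}{427846810000} + 1067788 = \frac{1742321433055939281}{427846810000}$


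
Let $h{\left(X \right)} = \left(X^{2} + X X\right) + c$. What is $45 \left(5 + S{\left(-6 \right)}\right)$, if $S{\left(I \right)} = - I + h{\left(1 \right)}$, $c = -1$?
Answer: $540$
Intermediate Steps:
$h{\left(X \right)} = -1 + 2 X^{2}$ ($h{\left(X \right)} = \left(X^{2} + X X\right) - 1 = \left(X^{2} + X^{2}\right) - 1 = 2 X^{2} - 1 = -1 + 2 X^{2}$)
$S{\left(I \right)} = 1 - I$ ($S{\left(I \right)} = - I - \left(1 - 2 \cdot 1^{2}\right) = - I + \left(-1 + 2 \cdot 1\right) = - I + \left(-1 + 2\right) = - I + 1 = 1 - I$)
$45 \left(5 + S{\left(-6 \right)}\right) = 45 \left(5 + \left(1 - -6\right)\right) = 45 \left(5 + \left(1 + 6\right)\right) = 45 \left(5 + 7\right) = 45 \cdot 12 = 540$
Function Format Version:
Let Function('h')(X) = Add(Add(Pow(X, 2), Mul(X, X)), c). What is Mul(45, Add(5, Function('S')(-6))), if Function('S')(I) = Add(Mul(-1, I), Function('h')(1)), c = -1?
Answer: 540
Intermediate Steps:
Function('h')(X) = Add(-1, Mul(2, Pow(X, 2))) (Function('h')(X) = Add(Add(Pow(X, 2), Mul(X, X)), -1) = Add(Add(Pow(X, 2), Pow(X, 2)), -1) = Add(Mul(2, Pow(X, 2)), -1) = Add(-1, Mul(2, Pow(X, 2))))
Function('S')(I) = Add(1, Mul(-1, I)) (Function('S')(I) = Add(Mul(-1, I), Add(-1, Mul(2, Pow(1, 2)))) = Add(Mul(-1, I), Add(-1, Mul(2, 1))) = Add(Mul(-1, I), Add(-1, 2)) = Add(Mul(-1, I), 1) = Add(1, Mul(-1, I)))
Mul(45, Add(5, Function('S')(-6))) = Mul(45, Add(5, Add(1, Mul(-1, -6)))) = Mul(45, Add(5, Add(1, 6))) = Mul(45, Add(5, 7)) = Mul(45, 12) = 540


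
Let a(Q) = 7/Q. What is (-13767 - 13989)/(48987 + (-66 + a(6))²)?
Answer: -999216/1914853 ≈ -0.52182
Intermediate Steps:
(-13767 - 13989)/(48987 + (-66 + a(6))²) = (-13767 - 13989)/(48987 + (-66 + 7/6)²) = -27756/(48987 + (-66 + 7*(⅙))²) = -27756/(48987 + (-66 + 7/6)²) = -27756/(48987 + (-389/6)²) = -27756/(48987 + 151321/36) = -27756/1914853/36 = -27756*36/1914853 = -999216/1914853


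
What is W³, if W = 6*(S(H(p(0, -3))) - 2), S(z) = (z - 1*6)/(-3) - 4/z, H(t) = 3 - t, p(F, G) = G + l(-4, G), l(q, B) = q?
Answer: -1404928/125 ≈ -11239.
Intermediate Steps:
p(F, G) = -4 + G (p(F, G) = G - 4 = -4 + G)
S(z) = 2 - 4/z - z/3 (S(z) = (z - 6)*(-⅓) - 4/z = (-6 + z)*(-⅓) - 4/z = (2 - z/3) - 4/z = 2 - 4/z - z/3)
W = -112/5 (W = 6*((2 - 4/(3 - (-4 - 3)) - (3 - (-4 - 3))/3) - 2) = 6*((2 - 4/(3 - 1*(-7)) - (3 - 1*(-7))/3) - 2) = 6*((2 - 4/(3 + 7) - (3 + 7)/3) - 2) = 6*((2 - 4/10 - ⅓*10) - 2) = 6*((2 - 4*⅒ - 10/3) - 2) = 6*((2 - ⅖ - 10/3) - 2) = 6*(-26/15 - 2) = 6*(-56/15) = -112/5 ≈ -22.400)
W³ = (-112/5)³ = -1404928/125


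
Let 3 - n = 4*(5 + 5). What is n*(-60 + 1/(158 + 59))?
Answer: 481703/217 ≈ 2219.8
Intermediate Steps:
n = -37 (n = 3 - 4*(5 + 5) = 3 - 4*10 = 3 - 1*40 = 3 - 40 = -37)
n*(-60 + 1/(158 + 59)) = -37*(-60 + 1/(158 + 59)) = -37*(-60 + 1/217) = -37*(-13019/217) = 481703/217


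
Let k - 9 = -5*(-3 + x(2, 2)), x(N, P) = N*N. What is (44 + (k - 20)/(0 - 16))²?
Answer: 2025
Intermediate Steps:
x(N, P) = N²
k = 4 (k = 9 - 5*(-3 + 2²) = 9 - 5*(-3 + 4) = 9 - 5*1 = 9 - 5 = 4)
(44 + (k - 20)/(0 - 16))² = (44 + (4 - 20)/(0 - 16))² = (44 - 16/(-16))² = (44 - 16*(-1/16))² = (44 + 1)² = 45² = 2025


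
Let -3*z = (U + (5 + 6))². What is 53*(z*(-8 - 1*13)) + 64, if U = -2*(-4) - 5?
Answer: 72780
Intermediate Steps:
U = 3 (U = 8 - 5 = 3)
z = -196/3 (z = -(3 + (5 + 6))²/3 = -(3 + 11)²/3 = -⅓*14² = -⅓*196 = -196/3 ≈ -65.333)
53*(z*(-8 - 1*13)) + 64 = 53*(-196*(-8 - 1*13)/3) + 64 = 53*(-196*(-8 - 13)/3) + 64 = 53*(-196/3*(-21)) + 64 = 53*1372 + 64 = 72716 + 64 = 72780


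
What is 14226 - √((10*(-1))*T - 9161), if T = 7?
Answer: 14226 - I*√9231 ≈ 14226.0 - 96.078*I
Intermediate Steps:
14226 - √((10*(-1))*T - 9161) = 14226 - √((10*(-1))*7 - 9161) = 14226 - √(-10*7 - 9161) = 14226 - √(-70 - 9161) = 14226 - √(-9231) = 14226 - I*√9231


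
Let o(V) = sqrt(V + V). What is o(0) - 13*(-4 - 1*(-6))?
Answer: -26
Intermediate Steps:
o(V) = sqrt(2)*sqrt(V) (o(V) = sqrt(2*V) = sqrt(2)*sqrt(V))
o(0) - 13*(-4 - 1*(-6)) = sqrt(2)*sqrt(0) - 13*(-4 - 1*(-6)) = sqrt(2)*0 - 13*(-4 + 6) = 0 - 13*2 = 0 - 26 = -26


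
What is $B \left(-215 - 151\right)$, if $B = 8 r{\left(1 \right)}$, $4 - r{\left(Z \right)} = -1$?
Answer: $-14640$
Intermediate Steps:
$r{\left(Z \right)} = 5$ ($r{\left(Z \right)} = 4 - -1 = 4 + 1 = 5$)
$B = 40$ ($B = 8 \cdot 5 = 40$)
$B \left(-215 - 151\right) = 40 \left(-215 - 151\right) = 40 \left(-366\right) = -14640$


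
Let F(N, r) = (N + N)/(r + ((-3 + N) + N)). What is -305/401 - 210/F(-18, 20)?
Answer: -268495/2406 ≈ -111.59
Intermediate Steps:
F(N, r) = 2*N/(-3 + r + 2*N) (F(N, r) = (2*N)/(r + (-3 + 2*N)) = (2*N)/(-3 + r + 2*N) = 2*N/(-3 + r + 2*N))
-305/401 - 210/F(-18, 20) = -305/401 - 210/(2*(-18)/(-3 + 20 + 2*(-18))) = -305*1/401 - 210/(2*(-18)/(-3 + 20 - 36)) = -305/401 - 210/(2*(-18)/(-19)) = -305/401 - 210/(2*(-18)*(-1/19)) = -305/401 - 210/36/19 = -305/401 - 210*19/36 = -305/401 - 665/6 = -268495/2406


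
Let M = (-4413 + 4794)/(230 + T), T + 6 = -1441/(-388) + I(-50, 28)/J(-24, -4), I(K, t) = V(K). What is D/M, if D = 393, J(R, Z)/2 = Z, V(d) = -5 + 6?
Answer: 23135779/98552 ≈ 234.76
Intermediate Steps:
V(d) = 1
J(R, Z) = 2*Z
I(K, t) = 1
T = -1871/776 (T = -6 + (-1441/(-388) + 1/(2*(-4))) = -6 + (-1441*(-1/388) + 1/(-8)) = -6 + (1441/388 + 1*(-1/8)) = -6 + (1441/388 - 1/8) = -6 + 2785/776 = -1871/776 ≈ -2.4111)
M = 295656/176609 (M = (-4413 + 4794)/(230 - 1871/776) = 381/(176609/776) = 381*(776/176609) = 295656/176609 ≈ 1.6741)
D/M = 393/(295656/176609) = 393*(176609/295656) = 23135779/98552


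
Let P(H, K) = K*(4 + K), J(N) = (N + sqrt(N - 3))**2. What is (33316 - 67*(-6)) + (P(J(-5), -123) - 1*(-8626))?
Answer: 56981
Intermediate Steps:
J(N) = (N + sqrt(-3 + N))**2
(33316 - 67*(-6)) + (P(J(-5), -123) - 1*(-8626)) = (33316 - 67*(-6)) + (-123*(4 - 123) - 1*(-8626)) = (33316 + 402) + (-123*(-119) + 8626) = 33718 + (14637 + 8626) = 33718 + 23263 = 56981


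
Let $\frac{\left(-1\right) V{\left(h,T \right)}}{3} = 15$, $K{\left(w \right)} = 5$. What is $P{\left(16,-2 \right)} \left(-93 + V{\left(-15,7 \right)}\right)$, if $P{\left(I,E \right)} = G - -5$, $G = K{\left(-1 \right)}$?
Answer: $-1380$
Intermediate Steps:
$G = 5$
$V{\left(h,T \right)} = -45$ ($V{\left(h,T \right)} = \left(-3\right) 15 = -45$)
$P{\left(I,E \right)} = 10$ ($P{\left(I,E \right)} = 5 - -5 = 5 + 5 = 10$)
$P{\left(16,-2 \right)} \left(-93 + V{\left(-15,7 \right)}\right) = 10 \left(-93 - 45\right) = 10 \left(-138\right) = -1380$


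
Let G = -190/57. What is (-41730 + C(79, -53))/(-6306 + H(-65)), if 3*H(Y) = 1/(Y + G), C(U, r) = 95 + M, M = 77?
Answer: 774490/117521 ≈ 6.5902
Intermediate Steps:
G = -10/3 (G = -190*1/57 = -10/3 ≈ -3.3333)
C(U, r) = 172 (C(U, r) = 95 + 77 = 172)
H(Y) = 1/(3*(-10/3 + Y)) (H(Y) = 1/(3*(Y - 10/3)) = 1/(3*(-10/3 + Y)))
(-41730 + C(79, -53))/(-6306 + H(-65)) = (-41730 + 172)/(-6306 + 1/(-10 + 3*(-65))) = -41558/(-6306 + 1/(-10 - 195)) = -41558/(-6306 + 1/(-205)) = -41558/(-6306 - 1/205) = -41558/(-1292731/205) = -41558*(-205/1292731) = 774490/117521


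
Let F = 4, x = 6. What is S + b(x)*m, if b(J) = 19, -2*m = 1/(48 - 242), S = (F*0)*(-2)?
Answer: 19/388 ≈ 0.048969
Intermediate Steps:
S = 0 (S = (4*0)*(-2) = 0*(-2) = 0)
m = 1/388 (m = -1/(2*(48 - 242)) = -½/(-194) = -½*(-1/194) = 1/388 ≈ 0.0025773)
S + b(x)*m = 0 + 19*(1/388) = 0 + 19/388 = 19/388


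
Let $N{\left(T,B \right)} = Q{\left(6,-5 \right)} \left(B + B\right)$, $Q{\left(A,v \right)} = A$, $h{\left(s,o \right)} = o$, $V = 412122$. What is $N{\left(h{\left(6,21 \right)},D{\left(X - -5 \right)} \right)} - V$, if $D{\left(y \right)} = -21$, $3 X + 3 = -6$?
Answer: $-412374$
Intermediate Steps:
$X = -3$ ($X = -1 + \frac{1}{3} \left(-6\right) = -1 - 2 = -3$)
$N{\left(T,B \right)} = 12 B$ ($N{\left(T,B \right)} = 6 \left(B + B\right) = 6 \cdot 2 B = 12 B$)
$N{\left(h{\left(6,21 \right)},D{\left(X - -5 \right)} \right)} - V = 12 \left(-21\right) - 412122 = -252 - 412122 = -412374$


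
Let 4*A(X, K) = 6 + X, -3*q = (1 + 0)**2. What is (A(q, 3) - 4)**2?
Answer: 961/144 ≈ 6.6736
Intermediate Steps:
q = -1/3 (q = -(1 + 0)**2/3 = -1/3*1**2 = -1/3*1 = -1/3 ≈ -0.33333)
A(X, K) = 3/2 + X/4 (A(X, K) = (6 + X)/4 = 3/2 + X/4)
(A(q, 3) - 4)**2 = ((3/2 + (1/4)*(-1/3)) - 4)**2 = ((3/2 - 1/12) - 4)**2 = (17/12 - 4)**2 = (-31/12)**2 = 961/144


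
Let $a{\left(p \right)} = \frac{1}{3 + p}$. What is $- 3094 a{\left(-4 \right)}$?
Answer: $3094$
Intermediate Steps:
$- 3094 a{\left(-4 \right)} = - \frac{3094}{3 - 4} = - \frac{3094}{-1} = \left(-3094\right) \left(-1\right) = 3094$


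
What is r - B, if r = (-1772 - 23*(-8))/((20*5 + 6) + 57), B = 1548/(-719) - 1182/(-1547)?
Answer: -1514502910/181303759 ≈ -8.3534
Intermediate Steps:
B = -1544898/1112293 (B = 1548*(-1/719) - 1182*(-1/1547) = -1548/719 + 1182/1547 = -1544898/1112293 ≈ -1.3889)
r = -1588/163 (r = (-1772 + 184)/((100 + 6) + 57) = -1588/(106 + 57) = -1588/163 ≈ -9.7423)
r - B = -1588/163 - 1*(-1544898/1112293) = -1588/163 + 1544898/1112293 = -1514502910/181303759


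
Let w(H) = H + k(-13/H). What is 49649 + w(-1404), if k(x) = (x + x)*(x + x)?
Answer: 140682421/2916 ≈ 48245.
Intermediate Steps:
k(x) = 4*x**2 (k(x) = (2*x)*(2*x) = 4*x**2)
w(H) = H + 676/H**2 (w(H) = H + 4*(-13/H)**2 = H + 4*(169/H**2) = H + 676/H**2)
49649 + w(-1404) = 49649 + (-1404 + 676/(-1404)**2) = 49649 + (-1404 + 676*(1/1971216)) = 49649 + (-1404 + 1/2916) = 49649 - 4094063/2916 = 140682421/2916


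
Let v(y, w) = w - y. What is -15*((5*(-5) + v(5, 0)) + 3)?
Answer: 405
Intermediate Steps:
-15*((5*(-5) + v(5, 0)) + 3) = -15*((5*(-5) + (0 - 1*5)) + 3) = -15*((-25 + (0 - 5)) + 3) = -15*((-25 - 5) + 3) = -15*(-30 + 3) = -15*(-27) = 405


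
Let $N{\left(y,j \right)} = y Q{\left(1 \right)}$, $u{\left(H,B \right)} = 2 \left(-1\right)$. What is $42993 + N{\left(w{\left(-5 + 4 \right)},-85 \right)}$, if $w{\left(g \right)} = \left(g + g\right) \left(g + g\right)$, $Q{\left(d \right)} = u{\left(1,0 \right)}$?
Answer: $42985$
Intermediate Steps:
$u{\left(H,B \right)} = -2$
$Q{\left(d \right)} = -2$
$w{\left(g \right)} = 4 g^{2}$ ($w{\left(g \right)} = 2 g 2 g = 4 g^{2}$)
$N{\left(y,j \right)} = - 2 y$ ($N{\left(y,j \right)} = y \left(-2\right) = - 2 y$)
$42993 + N{\left(w{\left(-5 + 4 \right)},-85 \right)} = 42993 - 2 \cdot 4 \left(-5 + 4\right)^{2} = 42993 - 2 \cdot 4 \left(-1\right)^{2} = 42993 - 2 \cdot 4 \cdot 1 = 42993 - 8 = 42985$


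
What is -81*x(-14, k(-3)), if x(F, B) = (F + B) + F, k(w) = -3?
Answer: 2511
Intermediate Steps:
x(F, B) = B + 2*F (x(F, B) = (B + F) + F = B + 2*F)
-81*x(-14, k(-3)) = -81*(-3 + 2*(-14)) = -81*(-3 - 28) = -81*(-31) = 2511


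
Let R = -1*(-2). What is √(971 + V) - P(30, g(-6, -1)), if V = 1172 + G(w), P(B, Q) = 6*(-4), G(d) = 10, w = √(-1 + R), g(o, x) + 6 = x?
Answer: 24 + √2153 ≈ 70.400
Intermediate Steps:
R = 2
g(o, x) = -6 + x
w = 1 (w = √(-1 + 2) = √1 = 1)
P(B, Q) = -24
V = 1182 (V = 1172 + 10 = 1182)
√(971 + V) - P(30, g(-6, -1)) = √(971 + 1182) - 1*(-24) = √2153 + 24 = 24 + √2153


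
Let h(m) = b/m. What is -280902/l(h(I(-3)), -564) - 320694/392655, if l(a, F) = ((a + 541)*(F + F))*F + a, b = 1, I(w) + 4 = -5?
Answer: -66278428915724/81069714959935 ≈ -0.81755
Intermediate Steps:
I(w) = -9 (I(w) = -4 - 5 = -9)
h(m) = 1/m
l(a, F) = a + 2*F²*(541 + a) (l(a, F) = ((541 + a)*(2*F))*F + a = (2*F*(541 + a))*F + a = 2*F²*(541 + a) + a = a + 2*F²*(541 + a))
-280902/l(h(I(-3)), -564) - 320694/392655 = -280902/(1/(-9) + 1082*(-564)² + 2*(-564)²/(-9)) - 320694/392655 = -280902/(-⅑ + 1082*318096 + 2*(-⅑)*318096) - 320694*1/392655 = -280902/(-⅑ + 344179872 - 70688) - 106898/130885 = -280902/3096982655/9 - 106898/130885 = -280902*9/3096982655 - 106898/130885 = -2528118/3096982655 - 106898/130885 = -66278428915724/81069714959935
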